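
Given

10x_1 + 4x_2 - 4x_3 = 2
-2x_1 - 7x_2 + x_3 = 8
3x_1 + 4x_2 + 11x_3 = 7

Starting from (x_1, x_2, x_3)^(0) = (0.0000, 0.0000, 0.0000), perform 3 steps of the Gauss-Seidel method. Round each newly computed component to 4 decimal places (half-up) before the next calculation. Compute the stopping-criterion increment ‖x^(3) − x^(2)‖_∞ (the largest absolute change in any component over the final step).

0.0379

Iteration 1:
  x_1 = (2 - (4)·0.0000 - (-4)·0.0000) / (10) = 0.2000
  x_2 = (8 - (-2)·0.2000 - (1)·0.0000) / (-7) = -1.2000
  x_3 = (7 - (3)·0.2000 - (4)·-1.2000) / (11) = 1.0182
Iteration 2:
  x_1 = (2 - (4)·-1.2000 - (-4)·1.0182) / (10) = 1.0873
  x_2 = (8 - (-2)·1.0873 - (1)·1.0182) / (-7) = -1.3081
  x_3 = (7 - (3)·1.0873 - (4)·-1.3081) / (11) = 0.8155
Iteration 3:
  x_1 = (2 - (4)·-1.3081 - (-4)·0.8155) / (10) = 1.0494
  x_2 = (8 - (-2)·1.0494 - (1)·0.8155) / (-7) = -1.3262
  x_3 = (7 - (3)·1.0494 - (4)·-1.3262) / (11) = 0.8324
Change: (-0.0379, -0.0181, 0.0169) → max |·| = 0.0379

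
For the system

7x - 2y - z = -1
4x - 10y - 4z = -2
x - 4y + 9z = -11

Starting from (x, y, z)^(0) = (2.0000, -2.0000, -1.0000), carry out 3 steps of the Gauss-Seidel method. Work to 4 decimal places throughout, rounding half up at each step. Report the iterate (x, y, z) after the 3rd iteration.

(-0.1327, 0.5340, -0.9701)

Iteration 1:
  x = (-1 - (-2)·-2.0000 - (-1)·-1.0000) / (7) = -0.8571
  y = (-2 - (4)·-0.8571 - (-4)·-1.0000) / (-10) = 0.2572
  z = (-11 - (1)·-0.8571 - (-4)·0.2572) / (9) = -1.0127
Iteration 2:
  x = (-1 - (-2)·0.2572 - (-1)·-1.0127) / (7) = -0.2140
  y = (-2 - (4)·-0.2140 - (-4)·-1.0127) / (-10) = 0.5195
  z = (-11 - (1)·-0.2140 - (-4)·0.5195) / (9) = -0.9676
Iteration 3:
  x = (-1 - (-2)·0.5195 - (-1)·-0.9676) / (7) = -0.1327
  y = (-2 - (4)·-0.1327 - (-4)·-0.9676) / (-10) = 0.5340
  z = (-11 - (1)·-0.1327 - (-4)·0.5340) / (9) = -0.9701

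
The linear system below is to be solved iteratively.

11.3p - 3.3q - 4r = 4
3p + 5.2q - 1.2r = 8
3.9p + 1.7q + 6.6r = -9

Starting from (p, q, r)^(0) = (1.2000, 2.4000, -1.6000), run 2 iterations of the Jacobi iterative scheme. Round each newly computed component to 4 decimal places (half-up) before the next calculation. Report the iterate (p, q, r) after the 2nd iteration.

Iteration 1:
  p = (4 - (-3.3)·2.4000 - (-4)·-1.6000) / (11.3) = 0.4885
  q = (8 - (3)·1.2000 - (-1.2)·-1.6000) / (5.2) = 0.4769
  r = (-9 - (3.9)·1.2000 - (1.7)·2.4000) / (6.6) = -2.6909
Iteration 2:
  p = (4 - (-3.3)·0.4769 - (-4)·-2.6909) / (11.3) = -0.4593
  q = (8 - (3)·0.4885 - (-1.2)·-2.6909) / (5.2) = 0.6357
  r = (-9 - (3.9)·0.4885 - (1.7)·0.4769) / (6.6) = -1.7751

(-0.4593, 0.6357, -1.7751)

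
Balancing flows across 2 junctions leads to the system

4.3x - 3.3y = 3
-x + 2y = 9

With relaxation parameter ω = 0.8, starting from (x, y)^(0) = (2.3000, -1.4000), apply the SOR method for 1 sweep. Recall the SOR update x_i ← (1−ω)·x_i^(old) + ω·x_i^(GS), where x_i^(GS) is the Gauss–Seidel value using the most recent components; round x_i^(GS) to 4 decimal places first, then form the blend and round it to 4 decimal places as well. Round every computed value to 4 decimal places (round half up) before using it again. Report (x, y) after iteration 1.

Iteration 1:
  x: GS value = (3 - (-3.3)·-1.4000) / (4.3) = -0.3767;  x ← (1−ω)·2.3000 + ω·-0.3767 = 0.1586
  y: GS value = (9 - (-1)·0.1586) / (2) = 4.5793;  y ← (1−ω)·-1.4000 + ω·4.5793 = 3.3834

(0.1586, 3.3834)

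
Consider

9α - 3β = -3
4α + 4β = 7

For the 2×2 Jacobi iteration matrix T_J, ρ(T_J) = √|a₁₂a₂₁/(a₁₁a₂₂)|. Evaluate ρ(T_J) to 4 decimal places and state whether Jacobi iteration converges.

a₁₂a₂₁/(a₁₁a₂₂) = (-3)·(4) / ((9)·(4)) = -0.333333
ρ = √|-0.333333| = √0.333333 = 0.5774
ρ < 1, so Jacobi converges

0.5774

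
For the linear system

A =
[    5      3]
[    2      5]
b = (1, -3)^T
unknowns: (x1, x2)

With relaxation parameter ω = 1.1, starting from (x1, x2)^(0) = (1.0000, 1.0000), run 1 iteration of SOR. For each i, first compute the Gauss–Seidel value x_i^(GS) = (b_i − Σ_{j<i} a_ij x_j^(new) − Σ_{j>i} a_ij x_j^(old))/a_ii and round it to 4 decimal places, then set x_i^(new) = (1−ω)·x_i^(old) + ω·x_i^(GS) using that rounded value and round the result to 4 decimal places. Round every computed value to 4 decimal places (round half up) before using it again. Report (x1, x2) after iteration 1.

Iteration 1:
  x1: GS value = (1 - (3)·1.0000) / (5) = -0.4000;  x1 ← (1−ω)·1.0000 + ω·-0.4000 = -0.5400
  x2: GS value = (-3 - (2)·-0.5400) / (5) = -0.3840;  x2 ← (1−ω)·1.0000 + ω·-0.3840 = -0.5224

(-0.5400, -0.5224)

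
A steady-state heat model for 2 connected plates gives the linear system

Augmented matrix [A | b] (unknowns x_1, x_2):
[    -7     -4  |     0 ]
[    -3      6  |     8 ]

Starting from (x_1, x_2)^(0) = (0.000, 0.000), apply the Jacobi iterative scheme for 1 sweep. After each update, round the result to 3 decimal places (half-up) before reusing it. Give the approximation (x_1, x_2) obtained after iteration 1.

(0.000, 1.333)

Iteration 1:
  x_1 = (0 - (-4)·0.000) / (-7) = 0.000
  x_2 = (8 - (-3)·0.000) / (6) = 1.333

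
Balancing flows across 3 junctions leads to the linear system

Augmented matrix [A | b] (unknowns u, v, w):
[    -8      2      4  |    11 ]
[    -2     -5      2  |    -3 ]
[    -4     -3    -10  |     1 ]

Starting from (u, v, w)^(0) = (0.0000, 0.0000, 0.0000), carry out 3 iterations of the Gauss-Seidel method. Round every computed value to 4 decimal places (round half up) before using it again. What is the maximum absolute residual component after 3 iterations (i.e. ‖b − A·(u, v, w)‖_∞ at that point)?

0.1140

Iteration 1:
  u = (11 - (2)·0.0000 - (4)·0.0000) / (-8) = -1.3750
  v = (-3 - (-2)·-1.3750 - (2)·0.0000) / (-5) = 1.1500
  w = (1 - (-4)·-1.3750 - (-3)·1.1500) / (-10) = 0.1050
Iteration 2:
  u = (11 - (2)·1.1500 - (4)·0.1050) / (-8) = -1.0350
  v = (-3 - (-2)·-1.0350 - (2)·0.1050) / (-5) = 1.0560
  w = (1 - (-4)·-1.0350 - (-3)·1.0560) / (-10) = -0.0028
Iteration 3:
  u = (11 - (2)·1.0560 - (4)·-0.0028) / (-8) = -1.1124
  v = (-3 - (-2)·-1.1124 - (2)·-0.0028) / (-5) = 1.0438
  w = (1 - (-4)·-1.1124 - (-3)·1.0438) / (-10) = 0.0318
Residual b − A·x = (-0.1140, -0.0694, -0.0002); ∞-norm = 0.1140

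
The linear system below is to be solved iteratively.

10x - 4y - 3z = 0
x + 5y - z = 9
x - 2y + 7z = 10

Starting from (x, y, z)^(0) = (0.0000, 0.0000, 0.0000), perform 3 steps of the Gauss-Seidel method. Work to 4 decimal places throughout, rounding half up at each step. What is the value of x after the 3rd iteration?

Iteration 1:
  x = (0 - (-4)·0.0000 - (-3)·0.0000) / (10) = 0.0000
  y = (9 - (1)·0.0000 - (-1)·0.0000) / (5) = 1.8000
  z = (10 - (1)·0.0000 - (-2)·1.8000) / (7) = 1.9429
Iteration 2:
  x = (0 - (-4)·1.8000 - (-3)·1.9429) / (10) = 1.3029
  y = (9 - (1)·1.3029 - (-1)·1.9429) / (5) = 1.9280
  z = (10 - (1)·1.3029 - (-2)·1.9280) / (7) = 1.7933
Iteration 3:
  x = (0 - (-4)·1.9280 - (-3)·1.7933) / (10) = 1.3092
  y = (9 - (1)·1.3092 - (-1)·1.7933) / (5) = 1.8968
  z = (10 - (1)·1.3092 - (-2)·1.8968) / (7) = 1.7835

1.3092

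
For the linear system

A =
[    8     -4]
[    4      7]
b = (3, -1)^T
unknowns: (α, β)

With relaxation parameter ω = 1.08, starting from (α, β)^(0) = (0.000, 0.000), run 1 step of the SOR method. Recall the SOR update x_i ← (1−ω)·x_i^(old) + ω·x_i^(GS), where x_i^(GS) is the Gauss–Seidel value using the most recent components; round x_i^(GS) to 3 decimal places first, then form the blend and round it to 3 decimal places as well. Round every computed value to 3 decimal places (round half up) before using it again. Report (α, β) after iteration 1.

Iteration 1:
  α: GS value = (3 - (-4)·0.000) / (8) = 0.375;  α ← (1−ω)·0.000 + ω·0.375 = 0.405
  β: GS value = (-1 - (4)·0.405) / (7) = -0.374;  β ← (1−ω)·0.000 + ω·-0.374 = -0.404

(0.405, -0.404)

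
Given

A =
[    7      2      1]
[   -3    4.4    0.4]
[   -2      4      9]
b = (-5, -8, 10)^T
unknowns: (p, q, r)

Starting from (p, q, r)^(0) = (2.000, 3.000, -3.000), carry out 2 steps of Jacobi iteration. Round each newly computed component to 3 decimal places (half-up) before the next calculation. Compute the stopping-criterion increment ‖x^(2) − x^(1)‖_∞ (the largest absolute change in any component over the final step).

Iteration 1:
  p = (-5 - (2)·3.000 - (1)·-3.000) / (7) = -1.143
  q = (-8 - (-3)·2.000 - (0.4)·-3.000) / (4.4) = -0.182
  r = (10 - (-2)·2.000 - (4)·3.000) / (9) = 0.222
Iteration 2:
  p = (-5 - (2)·-0.182 - (1)·0.222) / (7) = -0.694
  q = (-8 - (-3)·-1.143 - (0.4)·0.222) / (4.4) = -2.618
  r = (10 - (-2)·-1.143 - (4)·-0.182) / (9) = 0.938
Change: (0.449, -2.436, 0.716) → max |·| = 2.436

2.436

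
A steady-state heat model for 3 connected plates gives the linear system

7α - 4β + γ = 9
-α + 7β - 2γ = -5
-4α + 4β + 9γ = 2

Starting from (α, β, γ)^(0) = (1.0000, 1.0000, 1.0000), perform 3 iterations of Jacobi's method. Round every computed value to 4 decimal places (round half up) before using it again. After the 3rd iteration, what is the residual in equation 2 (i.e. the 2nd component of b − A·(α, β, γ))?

Iteration 1:
  α = (9 - (-4)·1.0000 - (1)·1.0000) / (7) = 1.7143
  β = (-5 - (-1)·1.0000 - (-2)·1.0000) / (7) = -0.2857
  γ = (2 - (-4)·1.0000 - (4)·1.0000) / (9) = 0.2222
Iteration 2:
  α = (9 - (-4)·-0.2857 - (1)·0.2222) / (7) = 1.0907
  β = (-5 - (-1)·1.7143 - (-2)·0.2222) / (7) = -0.4059
  γ = (2 - (-4)·1.7143 - (4)·-0.2857) / (9) = 1.1111
Iteration 3:
  α = (9 - (-4)·-0.4059 - (1)·1.1111) / (7) = 0.8950
  β = (-5 - (-1)·1.0907 - (-2)·1.1111) / (7) = -0.2410
  γ = (2 - (-4)·1.0907 - (4)·-0.4059) / (9) = 0.8874
Residual b − A·x = (0.8836, -0.6432, -1.4426)

-0.6432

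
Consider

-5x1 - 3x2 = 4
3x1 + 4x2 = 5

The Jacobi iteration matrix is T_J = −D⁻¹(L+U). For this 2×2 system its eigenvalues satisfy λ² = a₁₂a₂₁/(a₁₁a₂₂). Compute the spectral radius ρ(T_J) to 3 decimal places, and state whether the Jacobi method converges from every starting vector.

0.671

a₁₂a₂₁/(a₁₁a₂₂) = (-3)·(3) / ((-5)·(4)) = 0.450000
ρ = √|0.450000| = √0.450000 = 0.671
ρ < 1, so Jacobi converges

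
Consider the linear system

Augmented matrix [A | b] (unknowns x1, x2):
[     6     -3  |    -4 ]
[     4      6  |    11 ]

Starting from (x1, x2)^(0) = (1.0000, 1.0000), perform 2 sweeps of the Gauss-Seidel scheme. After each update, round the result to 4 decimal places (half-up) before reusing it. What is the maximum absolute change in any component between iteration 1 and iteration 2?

Iteration 1:
  x1 = (-4 - (-3)·1.0000) / (6) = -0.1667
  x2 = (11 - (4)·-0.1667) / (6) = 1.9445
Iteration 2:
  x1 = (-4 - (-3)·1.9445) / (6) = 0.3056
  x2 = (11 - (4)·0.3056) / (6) = 1.6296
Change: (0.4723, -0.3149) → max |·| = 0.4723

0.4723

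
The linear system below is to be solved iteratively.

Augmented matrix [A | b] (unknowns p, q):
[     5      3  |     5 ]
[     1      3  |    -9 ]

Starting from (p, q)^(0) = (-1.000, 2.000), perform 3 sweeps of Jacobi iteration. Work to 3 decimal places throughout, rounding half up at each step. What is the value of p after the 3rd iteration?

2.760

Iteration 1:
  p = (5 - (3)·2.000) / (5) = -0.200
  q = (-9 - (1)·-1.000) / (3) = -2.667
Iteration 2:
  p = (5 - (3)·-2.667) / (5) = 2.600
  q = (-9 - (1)·-0.200) / (3) = -2.933
Iteration 3:
  p = (5 - (3)·-2.933) / (5) = 2.760
  q = (-9 - (1)·2.600) / (3) = -3.867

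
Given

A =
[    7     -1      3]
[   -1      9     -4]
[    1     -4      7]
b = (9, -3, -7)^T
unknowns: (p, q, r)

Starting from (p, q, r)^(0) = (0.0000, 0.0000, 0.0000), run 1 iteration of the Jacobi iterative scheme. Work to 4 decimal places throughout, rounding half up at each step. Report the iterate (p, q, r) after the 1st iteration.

Iteration 1:
  p = (9 - (-1)·0.0000 - (3)·0.0000) / (7) = 1.2857
  q = (-3 - (-1)·0.0000 - (-4)·0.0000) / (9) = -0.3333
  r = (-7 - (1)·0.0000 - (-4)·0.0000) / (7) = -1.0000

(1.2857, -0.3333, -1.0000)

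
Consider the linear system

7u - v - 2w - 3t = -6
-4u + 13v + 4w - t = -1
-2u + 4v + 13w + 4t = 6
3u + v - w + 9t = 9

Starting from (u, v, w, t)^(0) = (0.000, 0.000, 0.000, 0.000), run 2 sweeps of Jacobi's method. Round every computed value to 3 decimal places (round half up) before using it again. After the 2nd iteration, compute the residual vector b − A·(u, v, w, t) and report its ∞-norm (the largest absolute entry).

Iteration 1:
  u = (-6 - (-1)·0.000 - (-2)·0.000 - (-3)·0.000) / (7) = -0.857
  v = (-1 - (-4)·0.000 - (4)·0.000 - (-1)·0.000) / (13) = -0.077
  w = (6 - (-2)·0.000 - (4)·0.000 - (4)·0.000) / (13) = 0.462
  t = (9 - (3)·0.000 - (1)·0.000 - (-1)·0.000) / (9) = 1.000
Iteration 2:
  u = (-6 - (-1)·-0.077 - (-2)·0.462 - (-3)·1.000) / (7) = -0.308
  v = (-1 - (-4)·-0.857 - (4)·0.462 - (-1)·1.000) / (13) = -0.406
  w = (6 - (-2)·-0.857 - (4)·-0.077 - (4)·1.000) / (13) = 0.046
  t = (9 - (3)·-0.857 - (1)·-0.077 - (-1)·0.462) / (9) = 1.346
Residual b − A·x = (-0.120, 4.208, 1.026, -1.738); ∞-norm = 4.208

4.208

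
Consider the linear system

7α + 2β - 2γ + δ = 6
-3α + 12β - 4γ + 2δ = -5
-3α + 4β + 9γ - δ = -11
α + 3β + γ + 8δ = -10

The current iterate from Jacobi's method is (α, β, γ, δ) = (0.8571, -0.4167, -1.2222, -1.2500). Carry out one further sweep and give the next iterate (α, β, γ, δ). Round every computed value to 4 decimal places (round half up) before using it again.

One sweep:
  α = (6 - (2)·-0.4167 - (-2)·-1.2222 - (1)·-1.2500) / (7) = 0.8056
  β = (-5 - (-3)·0.8571 - (-4)·-1.2222 - (2)·-1.2500) / (12) = -0.4015
  γ = (-11 - (-3)·0.8571 - (4)·-0.4167 - (-1)·-1.2500) / (9) = -0.8902
  δ = (-10 - (1)·0.8571 - (3)·-0.4167 - (1)·-1.2222) / (8) = -1.0481

(0.8056, -0.4015, -0.8902, -1.0481)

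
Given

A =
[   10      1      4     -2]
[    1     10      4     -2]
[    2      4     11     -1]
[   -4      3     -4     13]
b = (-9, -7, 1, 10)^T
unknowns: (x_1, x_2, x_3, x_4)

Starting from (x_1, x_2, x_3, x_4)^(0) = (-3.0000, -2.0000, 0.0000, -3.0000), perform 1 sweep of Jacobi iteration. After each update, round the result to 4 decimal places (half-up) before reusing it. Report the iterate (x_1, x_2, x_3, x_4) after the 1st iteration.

Iteration 1:
  x_1 = (-9 - (1)·-2.0000 - (4)·0.0000 - (-2)·-3.0000) / (10) = -1.3000
  x_2 = (-7 - (1)·-3.0000 - (4)·0.0000 - (-2)·-3.0000) / (10) = -1.0000
  x_3 = (1 - (2)·-3.0000 - (4)·-2.0000 - (-1)·-3.0000) / (11) = 1.0909
  x_4 = (10 - (-4)·-3.0000 - (3)·-2.0000 - (-4)·0.0000) / (13) = 0.3077

(-1.3000, -1.0000, 1.0909, 0.3077)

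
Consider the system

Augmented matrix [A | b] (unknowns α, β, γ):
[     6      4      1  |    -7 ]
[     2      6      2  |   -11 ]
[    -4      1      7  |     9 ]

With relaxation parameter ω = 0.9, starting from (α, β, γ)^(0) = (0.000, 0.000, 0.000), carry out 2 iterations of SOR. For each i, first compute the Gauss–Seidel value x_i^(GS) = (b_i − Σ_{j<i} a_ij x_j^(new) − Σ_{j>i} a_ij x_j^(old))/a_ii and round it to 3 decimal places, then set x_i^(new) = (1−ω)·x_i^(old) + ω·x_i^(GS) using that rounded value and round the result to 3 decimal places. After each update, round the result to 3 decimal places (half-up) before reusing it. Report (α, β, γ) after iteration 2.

Iteration 1:
  α: GS value = (-7 - (4)·0.000 - (1)·0.000) / (6) = -1.167;  α ← (1−ω)·0.000 + ω·-1.167 = -1.050
  β: GS value = (-11 - (2)·-1.050 - (2)·0.000) / (6) = -1.483;  β ← (1−ω)·0.000 + ω·-1.483 = -1.335
  γ: GS value = (9 - (-4)·-1.050 - (1)·-1.335) / (7) = 0.876;  γ ← (1−ω)·0.000 + ω·0.876 = 0.788
Iteration 2:
  α: GS value = (-7 - (4)·-1.335 - (1)·0.788) / (6) = -0.408;  α ← (1−ω)·-1.050 + ω·-0.408 = -0.472
  β: GS value = (-11 - (2)·-0.472 - (2)·0.788) / (6) = -1.939;  β ← (1−ω)·-1.335 + ω·-1.939 = -1.879
  γ: GS value = (9 - (-4)·-0.472 - (1)·-1.879) / (7) = 1.284;  γ ← (1−ω)·0.788 + ω·1.284 = 1.234

(-0.472, -1.879, 1.234)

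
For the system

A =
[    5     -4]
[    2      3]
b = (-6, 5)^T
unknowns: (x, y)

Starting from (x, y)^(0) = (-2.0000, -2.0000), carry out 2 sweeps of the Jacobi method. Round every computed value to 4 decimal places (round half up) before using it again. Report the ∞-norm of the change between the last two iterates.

Iteration 1:
  x = (-6 - (-4)·-2.0000) / (5) = -2.8000
  y = (5 - (2)·-2.0000) / (3) = 3.0000
Iteration 2:
  x = (-6 - (-4)·3.0000) / (5) = 1.2000
  y = (5 - (2)·-2.8000) / (3) = 3.5333
Change: (4.0000, 0.5333) → max |·| = 4.0000

4.0000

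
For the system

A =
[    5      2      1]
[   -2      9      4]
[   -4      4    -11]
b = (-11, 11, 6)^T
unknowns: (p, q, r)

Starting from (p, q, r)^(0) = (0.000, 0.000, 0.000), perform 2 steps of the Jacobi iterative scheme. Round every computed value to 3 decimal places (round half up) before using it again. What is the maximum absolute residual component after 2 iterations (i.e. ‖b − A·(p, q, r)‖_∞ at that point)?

5.740

Iteration 1:
  p = (-11 - (2)·0.000 - (1)·0.000) / (5) = -2.200
  q = (11 - (-2)·0.000 - (4)·0.000) / (9) = 1.222
  r = (6 - (-4)·0.000 - (4)·0.000) / (-11) = -0.545
Iteration 2:
  p = (-11 - (2)·1.222 - (1)·-0.545) / (5) = -2.580
  q = (11 - (-2)·-2.200 - (4)·-0.545) / (9) = 0.976
  r = (6 - (-4)·-2.200 - (4)·1.222) / (-11) = 0.699
Residual b − A·x = (-0.751, -5.740, -0.535); ∞-norm = 5.740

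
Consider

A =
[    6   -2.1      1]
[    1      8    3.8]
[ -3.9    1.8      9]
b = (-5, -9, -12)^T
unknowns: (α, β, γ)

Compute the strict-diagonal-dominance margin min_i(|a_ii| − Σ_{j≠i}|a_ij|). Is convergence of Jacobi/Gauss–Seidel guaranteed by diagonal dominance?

row 1: |6| − (2.1+1) = 2.9
row 2: |8| − (1+3.8) = 3.2
row 3: |9| − (3.9+1.8) = 3.3
minimum over rows = 2.9 → strictly diagonally dominant (convergence guaranteed)

2.9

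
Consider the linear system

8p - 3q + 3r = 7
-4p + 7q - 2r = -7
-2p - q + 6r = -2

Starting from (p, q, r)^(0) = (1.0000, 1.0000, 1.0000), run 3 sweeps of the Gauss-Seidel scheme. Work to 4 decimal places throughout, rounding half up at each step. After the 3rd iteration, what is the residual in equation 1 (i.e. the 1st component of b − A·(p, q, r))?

Iteration 1:
  p = (7 - (-3)·1.0000 - (3)·1.0000) / (8) = 0.8750
  q = (-7 - (-4)·0.8750 - (-2)·1.0000) / (7) = -0.2143
  r = (-2 - (-2)·0.8750 - (-1)·-0.2143) / (6) = -0.0774
Iteration 2:
  p = (7 - (-3)·-0.2143 - (3)·-0.0774) / (8) = 0.8237
  q = (-7 - (-4)·0.8237 - (-2)·-0.0774) / (7) = -0.5514
  r = (-2 - (-2)·0.8237 - (-1)·-0.5514) / (6) = -0.1507
Iteration 3:
  p = (7 - (-3)·-0.5514 - (3)·-0.1507) / (8) = 0.7247
  q = (-7 - (-4)·0.7247 - (-2)·-0.1507) / (7) = -0.6289
  r = (-2 - (-2)·0.7247 - (-1)·-0.6289) / (6) = -0.1966
Residual b − A·x = (-0.0945, -0.0921, 0.0001)

-0.0945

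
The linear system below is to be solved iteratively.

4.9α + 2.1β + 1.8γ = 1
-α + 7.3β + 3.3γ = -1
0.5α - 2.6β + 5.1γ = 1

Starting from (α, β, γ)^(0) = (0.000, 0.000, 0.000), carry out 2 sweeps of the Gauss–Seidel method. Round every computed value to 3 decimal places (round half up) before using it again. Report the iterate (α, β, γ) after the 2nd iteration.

Iteration 1:
  α = (1 - (2.1)·0.000 - (1.8)·0.000) / (4.9) = 0.204
  β = (-1 - (-1)·0.204 - (3.3)·0.000) / (7.3) = -0.109
  γ = (1 - (0.5)·0.204 - (-2.6)·-0.109) / (5.1) = 0.121
Iteration 2:
  α = (1 - (2.1)·-0.109 - (1.8)·0.121) / (4.9) = 0.206
  β = (-1 - (-1)·0.206 - (3.3)·0.121) / (7.3) = -0.163
  γ = (1 - (0.5)·0.206 - (-2.6)·-0.163) / (5.1) = 0.093

(0.206, -0.163, 0.093)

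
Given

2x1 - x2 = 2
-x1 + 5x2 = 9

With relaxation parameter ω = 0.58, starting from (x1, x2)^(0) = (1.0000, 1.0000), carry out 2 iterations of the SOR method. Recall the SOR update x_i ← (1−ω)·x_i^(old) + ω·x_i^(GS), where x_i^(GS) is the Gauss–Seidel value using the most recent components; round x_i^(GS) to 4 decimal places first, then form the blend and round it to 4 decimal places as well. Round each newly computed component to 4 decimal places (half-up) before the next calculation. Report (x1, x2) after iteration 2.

Iteration 1:
  x1: GS value = (2 - (-1)·1.0000) / (2) = 1.5000;  x1 ← (1−ω)·1.0000 + ω·1.5000 = 1.2900
  x2: GS value = (9 - (-1)·1.2900) / (5) = 2.0580;  x2 ← (1−ω)·1.0000 + ω·2.0580 = 1.6136
Iteration 2:
  x1: GS value = (2 - (-1)·1.6136) / (2) = 1.8068;  x1 ← (1−ω)·1.2900 + ω·1.8068 = 1.5897
  x2: GS value = (9 - (-1)·1.5897) / (5) = 2.1179;  x2 ← (1−ω)·1.6136 + ω·2.1179 = 1.9061

(1.5897, 1.9061)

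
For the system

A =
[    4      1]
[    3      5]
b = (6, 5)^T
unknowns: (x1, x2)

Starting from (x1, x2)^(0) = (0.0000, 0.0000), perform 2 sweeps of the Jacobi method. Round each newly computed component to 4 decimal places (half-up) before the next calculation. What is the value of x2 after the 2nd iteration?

Iteration 1:
  x1 = (6 - (1)·0.0000) / (4) = 1.5000
  x2 = (5 - (3)·0.0000) / (5) = 1.0000
Iteration 2:
  x1 = (6 - (1)·1.0000) / (4) = 1.2500
  x2 = (5 - (3)·1.5000) / (5) = 0.1000

0.1000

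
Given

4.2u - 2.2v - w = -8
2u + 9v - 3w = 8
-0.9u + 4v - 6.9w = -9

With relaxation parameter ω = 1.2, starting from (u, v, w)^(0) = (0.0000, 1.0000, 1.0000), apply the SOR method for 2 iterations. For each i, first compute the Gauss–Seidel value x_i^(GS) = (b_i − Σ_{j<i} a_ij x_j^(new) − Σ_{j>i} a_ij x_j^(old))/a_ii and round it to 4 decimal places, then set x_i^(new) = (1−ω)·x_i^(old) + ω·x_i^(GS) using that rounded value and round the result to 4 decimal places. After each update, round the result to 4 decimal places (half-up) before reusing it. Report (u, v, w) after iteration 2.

(-0.2094, 1.8822, 2.3643)

Iteration 1:
  u: GS value = (-8 - (-2.2)·1.0000 - (-1)·1.0000) / (4.2) = -1.1429;  u ← (1−ω)·0.0000 + ω·-1.1429 = -1.3715
  v: GS value = (8 - (2)·-1.3715 - (-3)·1.0000) / (9) = 1.5270;  v ← (1−ω)·1.0000 + ω·1.5270 = 1.6324
  w: GS value = (-9 - (-0.9)·-1.3715 - (4)·1.6324) / (-6.9) = 2.4296;  w ← (1−ω)·1.0000 + ω·2.4296 = 2.7155
Iteration 2:
  u: GS value = (-8 - (-2.2)·1.6324 - (-1)·2.7155) / (4.2) = -0.4031;  u ← (1−ω)·-1.3715 + ω·-0.4031 = -0.2094
  v: GS value = (8 - (2)·-0.2094 - (-3)·2.7155) / (9) = 1.8406;  v ← (1−ω)·1.6324 + ω·1.8406 = 1.8822
  w: GS value = (-9 - (-0.9)·-0.2094 - (4)·1.8822) / (-6.9) = 2.4228;  w ← (1−ω)·2.7155 + ω·2.4228 = 2.3643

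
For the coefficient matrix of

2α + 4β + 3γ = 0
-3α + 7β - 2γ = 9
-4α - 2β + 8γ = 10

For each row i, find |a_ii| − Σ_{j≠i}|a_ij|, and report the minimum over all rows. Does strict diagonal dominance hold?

row 1: |2| − (4+3) = -5
row 2: |7| − (3+2) = 2
row 3: |8| − (4+2) = 2
minimum over rows = -5 → not strictly diagonally dominant

-5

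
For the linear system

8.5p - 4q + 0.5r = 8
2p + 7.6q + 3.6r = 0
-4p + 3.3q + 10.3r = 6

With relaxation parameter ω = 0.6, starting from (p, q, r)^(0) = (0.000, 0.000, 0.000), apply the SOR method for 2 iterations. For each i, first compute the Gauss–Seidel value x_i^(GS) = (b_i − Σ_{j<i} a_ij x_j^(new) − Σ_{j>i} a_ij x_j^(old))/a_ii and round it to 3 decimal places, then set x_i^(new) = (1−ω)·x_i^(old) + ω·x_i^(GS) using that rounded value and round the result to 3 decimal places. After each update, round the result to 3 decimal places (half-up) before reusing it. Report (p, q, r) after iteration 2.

(0.748, -0.295, 0.780)

Iteration 1:
  p: GS value = (8 - (-4)·0.000 - (0.5)·0.000) / (8.5) = 0.941;  p ← (1−ω)·0.000 + ω·0.941 = 0.565
  q: GS value = (0 - (2)·0.565 - (3.6)·0.000) / (7.6) = -0.149;  q ← (1−ω)·0.000 + ω·-0.149 = -0.089
  r: GS value = (6 - (-4)·0.565 - (3.3)·-0.089) / (10.3) = 0.830;  r ← (1−ω)·0.000 + ω·0.830 = 0.498
Iteration 2:
  p: GS value = (8 - (-4)·-0.089 - (0.5)·0.498) / (8.5) = 0.870;  p ← (1−ω)·0.565 + ω·0.870 = 0.748
  q: GS value = (0 - (2)·0.748 - (3.6)·0.498) / (7.6) = -0.433;  q ← (1−ω)·-0.089 + ω·-0.433 = -0.295
  r: GS value = (6 - (-4)·0.748 - (3.3)·-0.295) / (10.3) = 0.968;  r ← (1−ω)·0.498 + ω·0.968 = 0.780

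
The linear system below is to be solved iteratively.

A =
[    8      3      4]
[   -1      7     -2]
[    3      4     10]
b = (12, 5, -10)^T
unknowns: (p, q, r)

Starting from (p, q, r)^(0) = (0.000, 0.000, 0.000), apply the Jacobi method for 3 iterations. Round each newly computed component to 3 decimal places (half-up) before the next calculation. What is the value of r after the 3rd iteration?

Iteration 1:
  p = (12 - (3)·0.000 - (4)·0.000) / (8) = 1.500
  q = (5 - (-1)·0.000 - (-2)·0.000) / (7) = 0.714
  r = (-10 - (3)·0.000 - (4)·0.000) / (10) = -1.000
Iteration 2:
  p = (12 - (3)·0.714 - (4)·-1.000) / (8) = 1.732
  q = (5 - (-1)·1.500 - (-2)·-1.000) / (7) = 0.643
  r = (-10 - (3)·1.500 - (4)·0.714) / (10) = -1.736
Iteration 3:
  p = (12 - (3)·0.643 - (4)·-1.736) / (8) = 2.127
  q = (5 - (-1)·1.732 - (-2)·-1.736) / (7) = 0.466
  r = (-10 - (3)·1.732 - (4)·0.643) / (10) = -1.777

-1.777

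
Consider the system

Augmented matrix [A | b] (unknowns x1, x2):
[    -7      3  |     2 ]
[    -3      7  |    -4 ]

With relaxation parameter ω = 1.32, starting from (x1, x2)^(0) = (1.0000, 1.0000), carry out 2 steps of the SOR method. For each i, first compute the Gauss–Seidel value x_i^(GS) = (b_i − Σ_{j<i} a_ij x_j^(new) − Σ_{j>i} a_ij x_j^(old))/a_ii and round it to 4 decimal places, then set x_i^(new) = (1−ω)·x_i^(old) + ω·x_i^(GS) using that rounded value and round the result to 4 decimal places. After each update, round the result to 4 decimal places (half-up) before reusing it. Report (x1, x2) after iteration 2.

Iteration 1:
  x1: GS value = (2 - (3)·1.0000) / (-7) = 0.1429;  x1 ← (1−ω)·1.0000 + ω·0.1429 = -0.1314
  x2: GS value = (-4 - (-3)·-0.1314) / (7) = -0.6277;  x2 ← (1−ω)·1.0000 + ω·-0.6277 = -1.1486
Iteration 2:
  x1: GS value = (2 - (3)·-1.1486) / (-7) = -0.7780;  x1 ← (1−ω)·-0.1314 + ω·-0.7780 = -0.9849
  x2: GS value = (-4 - (-3)·-0.9849) / (7) = -0.9935;  x2 ← (1−ω)·-1.1486 + ω·-0.9935 = -0.9439

(-0.9849, -0.9439)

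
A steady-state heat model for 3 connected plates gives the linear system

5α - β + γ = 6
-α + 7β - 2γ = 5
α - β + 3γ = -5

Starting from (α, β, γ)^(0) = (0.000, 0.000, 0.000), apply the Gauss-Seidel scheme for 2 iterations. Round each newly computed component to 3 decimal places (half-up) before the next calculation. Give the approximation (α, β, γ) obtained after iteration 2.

(1.731, 0.456, -2.092)

Iteration 1:
  α = (6 - (-1)·0.000 - (1)·0.000) / (5) = 1.200
  β = (5 - (-1)·1.200 - (-2)·0.000) / (7) = 0.886
  γ = (-5 - (1)·1.200 - (-1)·0.886) / (3) = -1.771
Iteration 2:
  α = (6 - (-1)·0.886 - (1)·-1.771) / (5) = 1.731
  β = (5 - (-1)·1.731 - (-2)·-1.771) / (7) = 0.456
  γ = (-5 - (1)·1.731 - (-1)·0.456) / (3) = -2.092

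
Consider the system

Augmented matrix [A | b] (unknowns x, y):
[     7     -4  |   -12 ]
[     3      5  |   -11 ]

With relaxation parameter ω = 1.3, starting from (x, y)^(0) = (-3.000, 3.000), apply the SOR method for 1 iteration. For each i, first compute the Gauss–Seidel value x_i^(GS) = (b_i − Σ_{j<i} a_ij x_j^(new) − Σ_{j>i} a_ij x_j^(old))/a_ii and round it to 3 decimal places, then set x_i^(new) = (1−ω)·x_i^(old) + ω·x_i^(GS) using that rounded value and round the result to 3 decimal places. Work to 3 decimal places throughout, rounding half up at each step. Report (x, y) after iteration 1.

(0.900, -4.462)

Iteration 1:
  x: GS value = (-12 - (-4)·3.000) / (7) = 0.000;  x ← (1−ω)·-3.000 + ω·0.000 = 0.900
  y: GS value = (-11 - (3)·0.900) / (5) = -2.740;  y ← (1−ω)·3.000 + ω·-2.740 = -4.462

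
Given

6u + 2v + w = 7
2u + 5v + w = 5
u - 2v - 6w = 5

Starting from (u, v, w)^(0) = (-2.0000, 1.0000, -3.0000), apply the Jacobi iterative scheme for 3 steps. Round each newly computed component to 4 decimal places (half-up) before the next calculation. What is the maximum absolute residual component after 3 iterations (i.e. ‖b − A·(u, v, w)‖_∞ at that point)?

Iteration 1:
  u = (7 - (2)·1.0000 - (1)·-3.0000) / (6) = 1.3333
  v = (5 - (2)·-2.0000 - (1)·-3.0000) / (5) = 2.4000
  w = (5 - (1)·-2.0000 - (-2)·1.0000) / (-6) = -1.5000
Iteration 2:
  u = (7 - (2)·2.4000 - (1)·-1.5000) / (6) = 0.6167
  v = (5 - (2)·1.3333 - (1)·-1.5000) / (5) = 0.7667
  w = (5 - (1)·1.3333 - (-2)·2.4000) / (-6) = -1.4111
Iteration 3:
  u = (7 - (2)·0.7667 - (1)·-1.4111) / (6) = 1.1463
  v = (5 - (2)·0.6167 - (1)·-1.4111) / (5) = 1.0355
  w = (5 - (1)·0.6167 - (-2)·0.7667) / (-6) = -0.9861
Residual b − A·x = (-0.9627, -1.4840, 0.0081); ∞-norm = 1.4840

1.4840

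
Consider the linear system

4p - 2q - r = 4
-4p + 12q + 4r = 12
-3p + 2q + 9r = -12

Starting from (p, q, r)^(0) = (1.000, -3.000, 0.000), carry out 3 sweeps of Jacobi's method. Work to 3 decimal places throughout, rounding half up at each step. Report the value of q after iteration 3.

Iteration 1:
  p = (4 - (-2)·-3.000 - (-1)·0.000) / (4) = -0.500
  q = (12 - (-4)·1.000 - (4)·0.000) / (12) = 1.333
  r = (-12 - (-3)·1.000 - (2)·-3.000) / (9) = -0.333
Iteration 2:
  p = (4 - (-2)·1.333 - (-1)·-0.333) / (4) = 1.583
  q = (12 - (-4)·-0.500 - (4)·-0.333) / (12) = 0.944
  r = (-12 - (-3)·-0.500 - (2)·1.333) / (9) = -1.796
Iteration 3:
  p = (4 - (-2)·0.944 - (-1)·-1.796) / (4) = 1.023
  q = (12 - (-4)·1.583 - (4)·-1.796) / (12) = 2.126
  r = (-12 - (-3)·1.583 - (2)·0.944) / (9) = -1.015

2.126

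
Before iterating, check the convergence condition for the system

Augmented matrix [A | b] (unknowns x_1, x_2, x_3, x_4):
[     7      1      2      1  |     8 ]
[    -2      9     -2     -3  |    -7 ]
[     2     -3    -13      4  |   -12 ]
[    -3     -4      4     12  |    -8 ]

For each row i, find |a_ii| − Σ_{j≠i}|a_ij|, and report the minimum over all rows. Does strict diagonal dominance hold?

row 1: |7| − (1+2+1) = 3
row 2: |9| − (2+2+3) = 2
row 3: |-13| − (2+3+4) = 4
row 4: |12| − (3+4+4) = 1
minimum over rows = 1 → strictly diagonally dominant (convergence guaranteed)

1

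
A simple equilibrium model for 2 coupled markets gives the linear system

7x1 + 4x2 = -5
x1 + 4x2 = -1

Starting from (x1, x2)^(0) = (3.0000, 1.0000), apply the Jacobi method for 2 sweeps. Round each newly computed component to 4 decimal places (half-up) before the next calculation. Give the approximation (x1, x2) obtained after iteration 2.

Iteration 1:
  x1 = (-5 - (4)·1.0000) / (7) = -1.2857
  x2 = (-1 - (1)·3.0000) / (4) = -1.0000
Iteration 2:
  x1 = (-5 - (4)·-1.0000) / (7) = -0.1429
  x2 = (-1 - (1)·-1.2857) / (4) = 0.0714

(-0.1429, 0.0714)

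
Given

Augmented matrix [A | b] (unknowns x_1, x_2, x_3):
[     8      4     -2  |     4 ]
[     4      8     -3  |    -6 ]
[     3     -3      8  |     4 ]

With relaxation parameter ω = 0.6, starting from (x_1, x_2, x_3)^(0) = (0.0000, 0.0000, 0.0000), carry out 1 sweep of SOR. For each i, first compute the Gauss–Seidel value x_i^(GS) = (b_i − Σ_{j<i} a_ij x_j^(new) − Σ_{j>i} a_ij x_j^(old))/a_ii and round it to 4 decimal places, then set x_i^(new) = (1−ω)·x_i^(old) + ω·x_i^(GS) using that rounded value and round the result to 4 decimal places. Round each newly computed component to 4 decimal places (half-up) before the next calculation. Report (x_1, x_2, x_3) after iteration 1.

Iteration 1:
  x_1: GS value = (4 - (4)·0.0000 - (-2)·0.0000) / (8) = 0.5000;  x_1 ← (1−ω)·0.0000 + ω·0.5000 = 0.3000
  x_2: GS value = (-6 - (4)·0.3000 - (-3)·0.0000) / (8) = -0.9000;  x_2 ← (1−ω)·0.0000 + ω·-0.9000 = -0.5400
  x_3: GS value = (4 - (3)·0.3000 - (-3)·-0.5400) / (8) = 0.1850;  x_3 ← (1−ω)·0.0000 + ω·0.1850 = 0.1110

(0.3000, -0.5400, 0.1110)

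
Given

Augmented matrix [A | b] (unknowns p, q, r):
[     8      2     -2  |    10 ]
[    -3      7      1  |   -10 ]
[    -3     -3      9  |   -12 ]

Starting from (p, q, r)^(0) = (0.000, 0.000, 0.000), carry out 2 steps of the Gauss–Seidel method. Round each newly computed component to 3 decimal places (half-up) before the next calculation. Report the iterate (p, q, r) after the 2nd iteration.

Iteration 1:
  p = (10 - (2)·0.000 - (-2)·0.000) / (8) = 1.250
  q = (-10 - (-3)·1.250 - (1)·0.000) / (7) = -0.893
  r = (-12 - (-3)·1.250 - (-3)·-0.893) / (9) = -1.214
Iteration 2:
  p = (10 - (2)·-0.893 - (-2)·-1.214) / (8) = 1.170
  q = (-10 - (-3)·1.170 - (1)·-1.214) / (7) = -0.754
  r = (-12 - (-3)·1.170 - (-3)·-0.754) / (9) = -1.195

(1.170, -0.754, -1.195)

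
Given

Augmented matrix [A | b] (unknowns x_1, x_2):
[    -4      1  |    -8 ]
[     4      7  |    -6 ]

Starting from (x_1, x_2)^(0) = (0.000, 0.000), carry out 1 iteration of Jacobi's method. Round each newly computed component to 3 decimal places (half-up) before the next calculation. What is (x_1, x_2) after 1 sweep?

Iteration 1:
  x_1 = (-8 - (1)·0.000) / (-4) = 2.000
  x_2 = (-6 - (4)·0.000) / (7) = -0.857

(2.000, -0.857)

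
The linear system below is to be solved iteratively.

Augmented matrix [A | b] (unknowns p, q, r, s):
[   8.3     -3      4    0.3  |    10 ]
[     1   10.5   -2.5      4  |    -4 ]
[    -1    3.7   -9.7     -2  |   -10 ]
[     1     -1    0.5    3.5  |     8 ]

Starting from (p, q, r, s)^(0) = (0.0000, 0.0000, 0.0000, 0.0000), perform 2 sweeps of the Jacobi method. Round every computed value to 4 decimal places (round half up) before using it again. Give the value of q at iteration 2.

Iteration 1:
  p = (10 - (-3)·0.0000 - (4)·0.0000 - (0.3)·0.0000) / (8.3) = 1.2048
  q = (-4 - (1)·0.0000 - (-2.5)·0.0000 - (4)·0.0000) / (10.5) = -0.3810
  r = (-10 - (-1)·0.0000 - (3.7)·0.0000 - (-2)·0.0000) / (-9.7) = 1.0309
  s = (8 - (1)·0.0000 - (-1)·0.0000 - (0.5)·0.0000) / (3.5) = 2.2857
Iteration 2:
  p = (10 - (-3)·-0.3810 - (4)·1.0309 - (0.3)·2.2857) / (8.3) = 0.4877
  q = (-4 - (1)·1.2048 - (-2.5)·1.0309 - (4)·2.2857) / (10.5) = -1.1210
  r = (-10 - (-1)·1.2048 - (3.7)·-0.3810 - (-2)·2.2857) / (-9.7) = 0.2901
  s = (8 - (1)·1.2048 - (-1)·-0.3810 - (0.5)·1.0309) / (3.5) = 1.6854

-1.1210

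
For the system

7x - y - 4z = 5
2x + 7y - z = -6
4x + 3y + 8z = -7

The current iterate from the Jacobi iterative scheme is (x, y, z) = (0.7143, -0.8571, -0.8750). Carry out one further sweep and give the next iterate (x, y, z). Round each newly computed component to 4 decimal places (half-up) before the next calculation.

(0.0918, -1.1862, -0.9107)

One sweep:
  x = (5 - (-1)·-0.8571 - (-4)·-0.8750) / (7) = 0.0918
  y = (-6 - (2)·0.7143 - (-1)·-0.8750) / (7) = -1.1862
  z = (-7 - (4)·0.7143 - (3)·-0.8571) / (8) = -0.9107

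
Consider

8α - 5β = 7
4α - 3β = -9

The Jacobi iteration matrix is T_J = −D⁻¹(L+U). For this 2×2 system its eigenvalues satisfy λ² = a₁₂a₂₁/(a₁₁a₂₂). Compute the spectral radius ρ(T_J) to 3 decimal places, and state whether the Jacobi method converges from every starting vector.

a₁₂a₂₁/(a₁₁a₂₂) = (-5)·(4) / ((8)·(-3)) = 0.833333
ρ = √|0.833333| = √0.833333 = 0.913
ρ < 1, so Jacobi converges

0.913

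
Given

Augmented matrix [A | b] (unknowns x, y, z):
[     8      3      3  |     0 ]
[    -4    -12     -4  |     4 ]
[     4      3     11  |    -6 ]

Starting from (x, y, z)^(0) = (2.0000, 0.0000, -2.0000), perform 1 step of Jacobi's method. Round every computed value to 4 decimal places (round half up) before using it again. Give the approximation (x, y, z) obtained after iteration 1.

Iteration 1:
  x = (0 - (3)·0.0000 - (3)·-2.0000) / (8) = 0.7500
  y = (4 - (-4)·2.0000 - (-4)·-2.0000) / (-12) = -0.3333
  z = (-6 - (4)·2.0000 - (3)·0.0000) / (11) = -1.2727

(0.7500, -0.3333, -1.2727)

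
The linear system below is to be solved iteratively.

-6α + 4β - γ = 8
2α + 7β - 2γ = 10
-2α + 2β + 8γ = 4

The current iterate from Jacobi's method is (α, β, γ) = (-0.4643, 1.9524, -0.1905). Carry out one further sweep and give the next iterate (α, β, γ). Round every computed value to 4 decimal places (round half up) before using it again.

(0.0000, 1.5068, -0.1042)

One sweep:
  α = (8 - (4)·1.9524 - (-1)·-0.1905) / (-6) = 0.0000
  β = (10 - (2)·-0.4643 - (-2)·-0.1905) / (7) = 1.5068
  γ = (4 - (-2)·-0.4643 - (2)·1.9524) / (8) = -0.1042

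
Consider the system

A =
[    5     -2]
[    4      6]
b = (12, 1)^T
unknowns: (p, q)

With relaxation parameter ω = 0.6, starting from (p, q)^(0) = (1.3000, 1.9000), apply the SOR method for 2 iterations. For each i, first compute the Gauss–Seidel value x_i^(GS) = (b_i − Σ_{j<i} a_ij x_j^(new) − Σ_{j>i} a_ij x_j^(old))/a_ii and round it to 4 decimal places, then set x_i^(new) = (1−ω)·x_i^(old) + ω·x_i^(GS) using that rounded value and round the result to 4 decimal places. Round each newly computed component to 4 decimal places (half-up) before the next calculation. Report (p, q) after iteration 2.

(2.3808, -0.8949)

Iteration 1:
  p: GS value = (12 - (-2)·1.9000) / (5) = 3.1600;  p ← (1−ω)·1.3000 + ω·3.1600 = 2.4160
  q: GS value = (1 - (4)·2.4160) / (6) = -1.4440;  q ← (1−ω)·1.9000 + ω·-1.4440 = -0.1064
Iteration 2:
  p: GS value = (12 - (-2)·-0.1064) / (5) = 2.3574;  p ← (1−ω)·2.4160 + ω·2.3574 = 2.3808
  q: GS value = (1 - (4)·2.3808) / (6) = -1.4205;  q ← (1−ω)·-0.1064 + ω·-1.4205 = -0.8949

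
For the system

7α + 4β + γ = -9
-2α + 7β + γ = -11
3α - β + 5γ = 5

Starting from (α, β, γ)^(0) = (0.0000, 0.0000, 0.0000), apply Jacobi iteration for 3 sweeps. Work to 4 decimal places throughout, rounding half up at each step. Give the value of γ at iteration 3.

Iteration 1:
  α = (-9 - (4)·0.0000 - (1)·0.0000) / (7) = -1.2857
  β = (-11 - (-2)·0.0000 - (1)·0.0000) / (7) = -1.5714
  γ = (5 - (3)·0.0000 - (-1)·0.0000) / (5) = 1.0000
Iteration 2:
  α = (-9 - (4)·-1.5714 - (1)·1.0000) / (7) = -0.5306
  β = (-11 - (-2)·-1.2857 - (1)·1.0000) / (7) = -2.0816
  γ = (5 - (3)·-1.2857 - (-1)·-1.5714) / (5) = 1.4571
Iteration 3:
  α = (-9 - (4)·-2.0816 - (1)·1.4571) / (7) = -0.3044
  β = (-11 - (-2)·-0.5306 - (1)·1.4571) / (7) = -1.9312
  γ = (5 - (3)·-0.5306 - (-1)·-2.0816) / (5) = 0.9020

0.9020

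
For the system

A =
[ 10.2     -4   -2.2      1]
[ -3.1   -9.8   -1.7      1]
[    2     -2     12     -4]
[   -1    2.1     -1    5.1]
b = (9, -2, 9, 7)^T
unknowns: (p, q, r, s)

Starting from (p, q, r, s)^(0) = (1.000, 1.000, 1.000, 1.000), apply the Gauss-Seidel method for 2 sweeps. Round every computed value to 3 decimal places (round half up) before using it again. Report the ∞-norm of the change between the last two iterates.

Iteration 1:
  p = (9 - (-4)·1.000 - (-2.2)·1.000 - (1)·1.000) / (10.2) = 1.392
  q = (-2 - (-3.1)·1.392 - (-1.7)·1.000 - (1)·1.000) / (-9.8) = -0.308
  r = (9 - (2)·1.392 - (-2)·-0.308 - (-4)·1.000) / (12) = 0.800
  s = (7 - (-1)·1.392 - (2.1)·-0.308 - (-1)·0.800) / (5.1) = 1.929
Iteration 2:
  p = (9 - (-4)·-0.308 - (-2.2)·0.800 - (1)·1.929) / (10.2) = 0.745
  q = (-2 - (-3.1)·0.745 - (-1.7)·0.800 - (1)·1.929) / (-9.8) = 0.026
  r = (9 - (2)·0.745 - (-2)·0.026 - (-4)·1.929) / (12) = 1.273
  s = (7 - (-1)·0.745 - (2.1)·0.026 - (-1)·1.273) / (5.1) = 1.758
Change: (-0.647, 0.334, 0.473, -0.171) → max |·| = 0.647

0.647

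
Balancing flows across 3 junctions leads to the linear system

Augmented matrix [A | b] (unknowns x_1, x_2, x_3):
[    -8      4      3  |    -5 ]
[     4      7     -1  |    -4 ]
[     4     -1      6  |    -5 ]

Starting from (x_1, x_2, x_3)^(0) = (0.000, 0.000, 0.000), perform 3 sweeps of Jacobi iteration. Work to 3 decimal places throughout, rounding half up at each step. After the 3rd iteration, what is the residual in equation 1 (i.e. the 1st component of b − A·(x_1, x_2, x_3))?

-2.030

Iteration 1:
  x_1 = (-5 - (4)·0.000 - (3)·0.000) / (-8) = 0.625
  x_2 = (-4 - (4)·0.000 - (-1)·0.000) / (7) = -0.571
  x_3 = (-5 - (4)·0.000 - (-1)·0.000) / (6) = -0.833
Iteration 2:
  x_1 = (-5 - (4)·-0.571 - (3)·-0.833) / (-8) = 0.027
  x_2 = (-4 - (4)·0.625 - (-1)·-0.833) / (7) = -1.048
  x_3 = (-5 - (4)·0.625 - (-1)·-0.571) / (6) = -1.345
Iteration 3:
  x_1 = (-5 - (4)·-1.048 - (3)·-1.345) / (-8) = -0.403
  x_2 = (-4 - (4)·0.027 - (-1)·-1.345) / (7) = -0.779
  x_3 = (-5 - (4)·0.027 - (-1)·-1.048) / (6) = -1.026
Residual b − A·x = (-2.030, 2.039, 1.989)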